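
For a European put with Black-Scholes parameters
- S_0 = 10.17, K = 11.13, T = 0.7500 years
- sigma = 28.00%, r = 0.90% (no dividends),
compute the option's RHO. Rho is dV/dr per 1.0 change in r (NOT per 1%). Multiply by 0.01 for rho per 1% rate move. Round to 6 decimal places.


d1 = -0.2229065064; d2 = -0.4653936195
phi(d1) = 0.3891531977; exp(-qT) = 1.0000000000; exp(-rT) = 0.9932727301
N(-d2) = 0.6791751987
Rho = -K*T*exp(-rT)*N(-d2) = -11.1300 * 0.7500 * 0.9932727301 * 0.6791751987 = -5.631275

Answer: Rho = -5.631275


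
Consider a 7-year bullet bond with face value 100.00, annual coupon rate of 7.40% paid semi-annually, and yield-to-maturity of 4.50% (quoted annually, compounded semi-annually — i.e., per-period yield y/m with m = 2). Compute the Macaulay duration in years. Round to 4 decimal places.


Answer: Macaulay duration = 5.7122 years

Derivation:
Coupon per period c = face * coupon_rate / m = 3.700000
Periods per year m = 2; per-period yield y/m = 0.022500
Number of cashflows N = 14
Cashflows (t years, CF_t, discount factor 1/(1+y/m)^(m*t), PV):
  t = 0.5000: CF_t = 3.700000, DF = 0.977995, PV = 3.618582
  t = 1.0000: CF_t = 3.700000, DF = 0.956474, PV = 3.538955
  t = 1.5000: CF_t = 3.700000, DF = 0.935427, PV = 3.461081
  t = 2.0000: CF_t = 3.700000, DF = 0.914843, PV = 3.384920
  t = 2.5000: CF_t = 3.700000, DF = 0.894712, PV = 3.310436
  t = 3.0000: CF_t = 3.700000, DF = 0.875024, PV = 3.237590
  t = 3.5000: CF_t = 3.700000, DF = 0.855769, PV = 3.166347
  t = 4.0000: CF_t = 3.700000, DF = 0.836938, PV = 3.096672
  t = 4.5000: CF_t = 3.700000, DF = 0.818522, PV = 3.028530
  t = 5.0000: CF_t = 3.700000, DF = 0.800510, PV = 2.961887
  t = 5.5000: CF_t = 3.700000, DF = 0.782895, PV = 2.896711
  t = 6.0000: CF_t = 3.700000, DF = 0.765667, PV = 2.832970
  t = 6.5000: CF_t = 3.700000, DF = 0.748819, PV = 2.770630
  t = 7.0000: CF_t = 103.700000, DF = 0.732341, PV = 75.943800
Price P = sum_t PV_t = 117.249112
Macaulay numerator sum_t t * PV_t:
  t * PV_t at t = 0.5000: 1.809291
  t * PV_t at t = 1.0000: 3.538955
  t * PV_t at t = 1.5000: 5.191622
  t * PV_t at t = 2.0000: 6.769841
  t * PV_t at t = 2.5000: 8.276089
  t * PV_t at t = 3.0000: 9.712769
  t * PV_t at t = 3.5000: 11.082214
  t * PV_t at t = 4.0000: 12.386688
  t * PV_t at t = 4.5000: 13.628385
  t * PV_t at t = 5.0000: 14.809437
  t * PV_t at t = 5.5000: 15.931913
  t * PV_t at t = 6.0000: 16.997818
  t * PV_t at t = 6.5000: 18.009098
  t * PV_t at t = 7.0000: 531.606598
Macaulay duration D = (sum_t t * PV_t) / P = 669.750719 / 117.249112 = 5.712203


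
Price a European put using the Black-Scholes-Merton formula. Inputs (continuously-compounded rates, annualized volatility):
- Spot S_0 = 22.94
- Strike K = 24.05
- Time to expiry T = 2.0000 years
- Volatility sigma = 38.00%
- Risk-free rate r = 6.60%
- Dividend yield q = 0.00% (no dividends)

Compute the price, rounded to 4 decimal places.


d1 = (ln(S/K) + (r - q + 0.5*sigma^2) * T) / (sigma * sqrt(T)) = 0.42639863
d2 = d1 - sigma * sqrt(T) = -0.11100252
exp(-rT) = 0.87634100; exp(-qT) = 1.00000000
P = K * exp(-rT) * N(-d2) - S_0 * exp(-qT) * N(-d1)
N(-d1) = 0.33490870; N(-d2) = 0.54419283
P = 24.0500 * 0.87634100 * 0.54419283 - 22.9400 * 1.00000000 * 0.33490870 = 3.7866

Answer: Price = 3.7866


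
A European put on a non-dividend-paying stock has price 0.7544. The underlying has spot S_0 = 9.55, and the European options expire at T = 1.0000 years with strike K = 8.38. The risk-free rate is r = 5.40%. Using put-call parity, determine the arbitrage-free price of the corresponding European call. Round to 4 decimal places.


Answer: Call price = 2.3649

Derivation:
Put-call parity: C - P = S_0 * exp(-qT) - K * exp(-rT).
S_0 * exp(-qT) = 9.5500 * 1.00000000 = 9.55000000
K * exp(-rT) = 8.3800 * 0.94743211 = 7.93948105
C = P + S*exp(-qT) - K*exp(-rT)
C = 0.7544 + 9.55000000 - 7.93948105 = 2.3649


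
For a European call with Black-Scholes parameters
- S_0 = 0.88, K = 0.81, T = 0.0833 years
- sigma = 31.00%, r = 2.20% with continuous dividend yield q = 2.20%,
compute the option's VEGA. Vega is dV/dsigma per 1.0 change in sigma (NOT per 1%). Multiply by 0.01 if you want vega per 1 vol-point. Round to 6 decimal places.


Answer: Vega = 0.063113

Derivation:
d1 = 0.9711509209; d2 = 0.8816795288
phi(d1) = 0.2489494068; exp(-qT) = 0.9981690782; exp(-rT) = 0.9981690782
Vega = S * exp(-qT) * phi(d1) * sqrt(T) = 0.8800 * 0.9981690782 * 0.2489494068 * 0.2886173938 = 0.063113


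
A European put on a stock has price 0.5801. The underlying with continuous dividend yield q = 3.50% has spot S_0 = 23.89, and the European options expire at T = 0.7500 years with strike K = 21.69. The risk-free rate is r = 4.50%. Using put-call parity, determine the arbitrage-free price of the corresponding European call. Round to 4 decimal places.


Answer: Call price = 2.8810

Derivation:
Put-call parity: C - P = S_0 * exp(-qT) - K * exp(-rT).
S_0 * exp(-qT) = 23.8900 * 0.97409154 = 23.27104680
K * exp(-rT) = 21.6900 * 0.96681318 = 20.97017782
C = P + S*exp(-qT) - K*exp(-rT)
C = 0.5801 + 23.27104680 - 20.97017782 = 2.8810


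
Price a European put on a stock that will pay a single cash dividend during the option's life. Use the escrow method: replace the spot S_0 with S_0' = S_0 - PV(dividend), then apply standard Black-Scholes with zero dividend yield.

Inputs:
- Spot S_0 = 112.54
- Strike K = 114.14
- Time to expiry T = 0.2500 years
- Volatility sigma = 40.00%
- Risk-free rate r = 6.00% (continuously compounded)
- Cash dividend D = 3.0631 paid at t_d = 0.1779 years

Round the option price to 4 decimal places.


Answer: Price = 10.3821

Derivation:
PV(D) = D * exp(-r * t_d) = 3.0631 * 0.98938276 = 3.03057835
S_0' = S_0 - PV(D) = 112.5400 - 3.03057835 = 109.50942165
d1 = (ln(S_0'/K) + (r + sigma^2/2)*T) / (sigma*sqrt(T)) = -0.03207589
d2 = d1 - sigma*sqrt(T) = -0.23207589
exp(-rT) = 0.98511194
N(-d1) = 0.51279423; N(-d2) = 0.59176046
P = K * exp(-rT) * N(-d2) - S_0' * N(-d1) = 114.1400 * 0.98511194 * 0.59176046 - 109.50942165 * 0.51279423 = 10.3821


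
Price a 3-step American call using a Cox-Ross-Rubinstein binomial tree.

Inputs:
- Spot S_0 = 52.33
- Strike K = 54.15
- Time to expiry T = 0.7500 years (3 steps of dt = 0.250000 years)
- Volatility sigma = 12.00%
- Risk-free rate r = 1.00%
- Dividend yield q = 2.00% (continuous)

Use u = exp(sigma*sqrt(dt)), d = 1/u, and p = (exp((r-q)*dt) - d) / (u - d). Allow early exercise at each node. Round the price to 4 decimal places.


Answer: Price = V(0,0) = 1.3648

Derivation:
dt = T/N = 0.250000
u = exp(sigma*sqrt(dt)) = 1.061837; d = 1/u = 0.941765
p = (exp((r-q)*dt) - d) / (u - d) = 0.464210
Discount per step: exp(-r*dt) = 0.997503
Stock lattice S(k, i) with i counting down-moves:
  k=0: S(0,0) = 52.3300
  k=1: S(1,0) = 55.5659; S(1,1) = 49.2825
  k=2: S(2,0) = 59.0019; S(2,1) = 52.3300; S(2,2) = 46.4125
  k=3: S(3,0) = 62.6504; S(3,1) = 55.5659; S(3,2) = 49.2825; S(3,3) = 43.7097
Terminal payoffs V(N, i) = max(S_T - K, 0):
  V(3,0) = 8.500385; V(3,1) = 1.415906; V(3,2) = 0.000000; V(3,3) = 0.000000
Backward induction: V(k, i) = exp(-r*dt) * [p * V(k+1, i) + (1-p) * V(k+1, i+1)]; then take max(V_cont, immediate exercise) for American.
  V(2,0) = exp(-r*dt) * [p*8.500385 + (1-p)*1.415906] = 4.692843; exercise = 4.851910; V(2,0) = max -> 4.851910
  V(2,1) = exp(-r*dt) * [p*1.415906 + (1-p)*0.000000] = 0.655636; exercise = 0.000000; V(2,1) = max -> 0.655636
  V(2,2) = exp(-r*dt) * [p*0.000000 + (1-p)*0.000000] = 0.000000; exercise = 0.000000; V(2,2) = max -> 0.000000
  V(1,0) = exp(-r*dt) * [p*4.851910 + (1-p)*0.655636] = 2.597086; exercise = 1.415906; V(1,0) = max -> 2.597086
  V(1,1) = exp(-r*dt) * [p*0.655636 + (1-p)*0.000000] = 0.303593; exercise = 0.000000; V(1,1) = max -> 0.303593
  V(0,0) = exp(-r*dt) * [p*2.597086 + (1-p)*0.303593] = 1.364838; exercise = 0.000000; V(0,0) = max -> 1.364838


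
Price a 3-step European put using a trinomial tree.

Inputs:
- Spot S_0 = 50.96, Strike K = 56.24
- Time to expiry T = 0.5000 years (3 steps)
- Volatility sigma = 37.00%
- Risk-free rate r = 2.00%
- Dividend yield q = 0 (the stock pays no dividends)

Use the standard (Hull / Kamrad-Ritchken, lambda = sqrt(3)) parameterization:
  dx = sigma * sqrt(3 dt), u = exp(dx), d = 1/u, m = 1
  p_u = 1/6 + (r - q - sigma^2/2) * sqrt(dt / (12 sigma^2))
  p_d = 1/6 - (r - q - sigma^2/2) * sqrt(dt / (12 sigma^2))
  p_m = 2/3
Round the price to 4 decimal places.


dt = T/N = 0.166667; dx = sigma*sqrt(3*dt) = 0.261630
u = exp(dx) = 1.299045; d = 1/u = 0.769796
p_u = 0.151235, p_m = 0.666667, p_d = 0.182099
Discount per step: exp(-r*dt) = 0.996672
Stock lattice S(k, j) with j the centered position index:
  k=0: S(0,+0) = 50.9600
  k=1: S(1,-1) = 39.2288; S(1,+0) = 50.9600; S(1,+1) = 66.1993
  k=2: S(2,-2) = 30.1982; S(2,-1) = 39.2288; S(2,+0) = 50.9600; S(2,+1) = 66.1993; S(2,+2) = 85.9959
  k=3: S(3,-3) = 23.2465; S(3,-2) = 30.1982; S(3,-1) = 39.2288; S(3,+0) = 50.9600; S(3,+1) = 66.1993; S(3,+2) = 85.9959; S(3,+3) = 111.7126
Terminal payoffs V(N, j) = max(K - S_T, 0):
  V(3,-3) = 32.993549; V(3,-2) = 26.041810; V(3,-1) = 17.011187; V(3,+0) = 5.280000; V(3,+1) = 0.000000; V(3,+2) = 0.000000; V(3,+3) = 0.000000
Backward induction: V(k, j) = exp(-r*dt) * [p_u * V(k+1, j+1) + p_m * V(k+1, j) + p_d * V(k+1, j-1)]
  V(2,-2) = exp(-r*dt) * [p_u*17.011187 + p_m*26.041810 + p_d*32.993549] = 25.855642
  V(2,-1) = exp(-r*dt) * [p_u*5.280000 + p_m*17.011187 + p_d*26.041810] = 16.825314
  V(2,+0) = exp(-r*dt) * [p_u*0.000000 + p_m*5.280000 + p_d*17.011187] = 6.595694
  V(2,+1) = exp(-r*dt) * [p_u*0.000000 + p_m*0.000000 + p_d*5.280000] = 0.958282
  V(2,+2) = exp(-r*dt) * [p_u*0.000000 + p_m*0.000000 + p_d*0.000000] = 0.000000
  V(1,-1) = exp(-r*dt) * [p_u*6.595694 + p_m*16.825314 + p_d*25.855642] = 16.866339
  V(1,+0) = exp(-r*dt) * [p_u*0.958282 + p_m*6.595694 + p_d*16.825314] = 7.580613
  V(1,+1) = exp(-r*dt) * [p_u*0.000000 + p_m*0.958282 + p_d*6.595694] = 1.833800
  V(0,+0) = exp(-r*dt) * [p_u*1.833800 + p_m*7.580613 + p_d*16.866339] = 8.374455

Answer: Price = V(0,0) = 8.3745


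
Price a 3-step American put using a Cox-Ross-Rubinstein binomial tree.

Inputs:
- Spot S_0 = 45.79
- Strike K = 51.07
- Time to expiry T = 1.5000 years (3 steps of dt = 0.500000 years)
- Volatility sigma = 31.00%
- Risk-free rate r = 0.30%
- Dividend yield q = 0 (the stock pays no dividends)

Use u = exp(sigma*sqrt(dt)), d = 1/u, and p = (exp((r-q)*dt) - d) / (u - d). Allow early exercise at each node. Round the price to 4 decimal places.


Answer: Price = V(0,0) = 10.4025

Derivation:
dt = T/N = 0.500000
u = exp(sigma*sqrt(dt)) = 1.245084; d = 1/u = 0.803159
p = (exp((r-q)*dt) - d) / (u - d) = 0.448814
Discount per step: exp(-r*dt) = 0.998501
Stock lattice S(k, i) with i counting down-moves:
  k=0: S(0,0) = 45.7900
  k=1: S(1,0) = 57.0124; S(1,1) = 36.7766
  k=2: S(2,0) = 70.9852; S(2,1) = 45.7900; S(2,2) = 29.5375
  k=3: S(3,0) = 88.3826; S(3,1) = 57.0124; S(3,2) = 36.7766; S(3,3) = 23.7233
Terminal payoffs V(N, i) = max(K - S_T, 0):
  V(3,0) = 0.000000; V(3,1) = 0.000000; V(3,2) = 14.293369; V(3,3) = 27.346730
Backward induction: V(k, i) = exp(-r*dt) * [p * V(k+1, i) + (1-p) * V(k+1, i+1)]; then take max(V_cont, immediate exercise) for American.
  V(2,0) = exp(-r*dt) * [p*0.000000 + (1-p)*0.000000] = 0.000000; exercise = 0.000000; V(2,0) = max -> 0.000000
  V(2,1) = exp(-r*dt) * [p*0.000000 + (1-p)*14.293369] = 7.866491; exercise = 5.280000; V(2,1) = max -> 7.866491
  V(2,2) = exp(-r*dt) * [p*14.293369 + (1-p)*27.346730] = 21.455986; exercise = 21.532533; V(2,2) = max -> 21.532533
  V(1,0) = exp(-r*dt) * [p*0.000000 + (1-p)*7.866491] = 4.329397; exercise = 0.000000; V(1,0) = max -> 4.329397
  V(1,1) = exp(-r*dt) * [p*7.866491 + (1-p)*21.532533] = 15.375935; exercise = 14.293369; V(1,1) = max -> 15.375935
  V(0,0) = exp(-r*dt) * [p*4.329397 + (1-p)*15.375935] = 10.402475; exercise = 5.280000; V(0,0) = max -> 10.402475


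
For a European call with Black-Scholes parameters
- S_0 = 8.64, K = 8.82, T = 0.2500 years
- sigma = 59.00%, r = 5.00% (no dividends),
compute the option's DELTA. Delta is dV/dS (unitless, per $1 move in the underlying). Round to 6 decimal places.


d1 = 0.1199769925; d2 = -0.1750230075
phi(d1) = 0.3960813052; exp(-qT) = 1.0000000000; exp(-rT) = 0.9875778005
N(d1) = 0.5477493132
Delta = exp(-qT) * N(d1) = 1.0000000000 * 0.5477493132 = 0.547749

Answer: Delta = 0.547749


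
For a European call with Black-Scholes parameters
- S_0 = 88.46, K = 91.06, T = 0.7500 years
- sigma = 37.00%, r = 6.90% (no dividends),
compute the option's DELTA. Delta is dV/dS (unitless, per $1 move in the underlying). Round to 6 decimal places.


Answer: Delta = 0.591464

Derivation:
d1 = 0.2313125533; d2 = -0.0891168461
phi(d1) = 0.3884109766; exp(-qT) = 1.0000000000; exp(-rT) = 0.9495662287
N(d1) = 0.5914640025
Delta = exp(-qT) * N(d1) = 1.0000000000 * 0.5914640025 = 0.591464


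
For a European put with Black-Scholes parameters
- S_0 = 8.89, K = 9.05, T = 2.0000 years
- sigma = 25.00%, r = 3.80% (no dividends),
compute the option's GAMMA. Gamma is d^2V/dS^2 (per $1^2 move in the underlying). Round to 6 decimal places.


Answer: Gamma = 0.119746

Derivation:
d1 = 0.3412844991; d2 = -0.0122688915
phi(d1) = 0.3763724423; exp(-qT) = 1.0000000000; exp(-rT) = 0.9268162066
Gamma = exp(-qT) * phi(d1) / (S * sigma * sqrt(T)) = 1.0000000000 * 0.3763724423 / (8.8900 * 0.2500 * 1.4142135624) = 0.119746


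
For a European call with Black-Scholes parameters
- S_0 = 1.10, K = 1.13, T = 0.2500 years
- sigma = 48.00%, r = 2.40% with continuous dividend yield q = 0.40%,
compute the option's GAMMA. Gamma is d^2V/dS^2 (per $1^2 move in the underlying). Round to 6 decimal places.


Answer: Gamma = 1.509012

Derivation:
d1 = 0.0287189462; d2 = -0.2112810538
phi(d1) = 0.3987777949; exp(-qT) = 0.9990004998; exp(-rT) = 0.9940179641
Gamma = exp(-qT) * phi(d1) / (S * sigma * sqrt(T)) = 0.9990004998 * 0.3987777949 / (1.1000 * 0.4800 * 0.5000000000) = 1.509012


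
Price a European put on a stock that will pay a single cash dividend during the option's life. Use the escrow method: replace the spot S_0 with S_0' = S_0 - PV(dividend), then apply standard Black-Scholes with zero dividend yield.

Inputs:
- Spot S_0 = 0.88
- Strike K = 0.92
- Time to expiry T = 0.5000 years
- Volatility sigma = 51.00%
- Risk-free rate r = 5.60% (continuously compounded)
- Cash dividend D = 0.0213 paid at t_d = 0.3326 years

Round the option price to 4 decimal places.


PV(D) = D * exp(-r * t_d) = 0.0213 * 0.98154678 = 0.02090695
S_0' = S_0 - PV(D) = 0.8800 - 0.02090695 = 0.85909305
d1 = (ln(S_0'/K) + (r + sigma^2/2)*T) / (sigma*sqrt(T)) = 0.06801694
d2 = d1 - sigma*sqrt(T) = -0.29260751
exp(-rT) = 0.97238837
N(-d1) = 0.47288607; N(-d2) = 0.61508892
P = K * exp(-rT) * N(-d2) - S_0' * N(-d1) = 0.9200 * 0.97238837 * 0.61508892 - 0.85909305 * 0.47288607 = 0.1440

Answer: Price = 0.1440


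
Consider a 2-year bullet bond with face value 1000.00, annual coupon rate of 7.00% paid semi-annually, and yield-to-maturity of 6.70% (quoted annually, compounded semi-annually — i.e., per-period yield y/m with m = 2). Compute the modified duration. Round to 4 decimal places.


Answer: Modified duration = 1.8395

Derivation:
Coupon per period c = face * coupon_rate / m = 35.000000
Periods per year m = 2; per-period yield y/m = 0.033500
Number of cashflows N = 4
Cashflows (t years, CF_t, discount factor 1/(1+y/m)^(m*t), PV):
  t = 0.5000: CF_t = 35.000000, DF = 0.967586, PV = 33.865506
  t = 1.0000: CF_t = 35.000000, DF = 0.936222, PV = 32.767785
  t = 1.5000: CF_t = 35.000000, DF = 0.905876, PV = 31.705646
  t = 2.0000: CF_t = 1035.000000, DF = 0.876512, PV = 907.190358
Price P = sum_t PV_t = 1005.529294
First compute Macaulay numerator sum_t t * PV_t:
  t * PV_t at t = 0.5000: 16.932753
  t * PV_t at t = 1.0000: 32.767785
  t * PV_t at t = 1.5000: 47.558468
  t * PV_t at t = 2.0000: 1814.380717
Macaulay duration D = 1911.639723 / 1005.529294 = 1.901128
Modified duration = D / (1 + y/m) = 1.901128 / (1 + 0.033500) = 1.839504


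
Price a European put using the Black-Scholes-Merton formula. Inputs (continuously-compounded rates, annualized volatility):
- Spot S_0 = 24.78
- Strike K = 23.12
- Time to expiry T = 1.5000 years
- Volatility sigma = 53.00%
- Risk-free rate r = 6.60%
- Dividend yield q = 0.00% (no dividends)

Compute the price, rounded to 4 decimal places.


d1 = (ln(S/K) + (r - q + 0.5*sigma^2) * T) / (sigma * sqrt(T)) = 0.58389339
d2 = d1 - sigma * sqrt(T) = -0.06522139
exp(-rT) = 0.90574271; exp(-qT) = 1.00000000
P = K * exp(-rT) * N(-d2) - S_0 * exp(-qT) * N(-d1)
N(-d1) = 0.27964602; N(-d2) = 0.52600113
P = 23.1200 * 0.90574271 * 0.52600113 - 24.7800 * 1.00000000 * 0.27964602 = 4.0852

Answer: Price = 4.0852


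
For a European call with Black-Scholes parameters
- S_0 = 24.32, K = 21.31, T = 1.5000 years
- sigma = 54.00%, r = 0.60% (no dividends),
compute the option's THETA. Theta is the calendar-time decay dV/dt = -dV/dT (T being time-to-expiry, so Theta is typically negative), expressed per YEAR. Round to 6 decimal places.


d1 = 0.5440628363; d2 = -0.1172993942
phi(d1) = 0.3440594839; exp(-qT) = 1.0000000000; exp(-rT) = 0.9910403788
Theta = -S*exp(-qT)*phi(d1)*sigma/(2*sqrt(T)) - r*K*exp(-rT)*N(d2) + q*S*exp(-qT)*N(d1)
N(d1) = 0.7068008834; N(d2) = 0.4533114025; sqrt(T) = 1.2247448714
Term 1 = -24.3200 * 1.0000000000 * 0.3440594839 * 0.5400 / (2 * 1.2247448714) = -1.8446553628
Term 2 = -0.0060 * 21.3100 * 0.9910403788 * 0.4533114025 = -0.0574410927
Term 3 = 0 (no dividend yield, q = 0)
Theta = -1.8446553628 + (-0.0574410927) + (0.0000000000) = -1.902096

Answer: Theta = -1.902096


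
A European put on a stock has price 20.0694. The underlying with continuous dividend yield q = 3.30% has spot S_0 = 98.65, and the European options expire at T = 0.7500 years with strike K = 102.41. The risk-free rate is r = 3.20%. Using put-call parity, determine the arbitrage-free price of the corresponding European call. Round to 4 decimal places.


Put-call parity: C - P = S_0 * exp(-qT) - K * exp(-rT).
S_0 * exp(-qT) = 98.6500 * 0.97555377 = 96.23837941
K * exp(-rT) = 102.4100 * 0.97628571 = 99.98141954
C = P + S*exp(-qT) - K*exp(-rT)
C = 20.0694 + 96.23837941 - 99.98141954 = 16.3264

Answer: Call price = 16.3264


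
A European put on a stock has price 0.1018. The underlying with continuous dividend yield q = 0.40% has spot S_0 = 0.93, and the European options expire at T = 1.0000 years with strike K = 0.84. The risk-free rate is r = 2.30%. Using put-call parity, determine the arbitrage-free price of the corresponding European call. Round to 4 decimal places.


Answer: Call price = 0.2072

Derivation:
Put-call parity: C - P = S_0 * exp(-qT) - K * exp(-rT).
S_0 * exp(-qT) = 0.9300 * 0.99600799 = 0.92628743
K * exp(-rT) = 0.8400 * 0.97726248 = 0.82090049
C = P + S*exp(-qT) - K*exp(-rT)
C = 0.1018 + 0.92628743 - 0.82090049 = 0.2072


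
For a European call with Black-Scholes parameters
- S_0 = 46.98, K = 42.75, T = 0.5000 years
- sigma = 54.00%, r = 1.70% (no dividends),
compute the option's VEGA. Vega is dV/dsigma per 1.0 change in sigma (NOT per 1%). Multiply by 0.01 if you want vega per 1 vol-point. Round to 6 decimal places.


d1 = 0.4602814269; d2 = 0.0784437651
phi(d1) = 0.3588438192; exp(-qT) = 1.0000000000; exp(-rT) = 0.9915360229
Vega = S * exp(-qT) * phi(d1) * sqrt(T) = 46.9800 * 1.0000000000 * 0.3588438192 * 0.7071067812 = 11.920747

Answer: Vega = 11.920747


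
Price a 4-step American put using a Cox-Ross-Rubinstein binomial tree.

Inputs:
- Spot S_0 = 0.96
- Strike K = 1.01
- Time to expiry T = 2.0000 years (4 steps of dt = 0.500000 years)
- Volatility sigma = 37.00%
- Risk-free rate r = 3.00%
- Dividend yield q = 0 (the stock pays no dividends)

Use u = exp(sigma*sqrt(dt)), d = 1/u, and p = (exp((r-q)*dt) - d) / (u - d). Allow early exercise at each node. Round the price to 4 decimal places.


Answer: Price = V(0,0) = 0.2011

Derivation:
dt = T/N = 0.500000
u = exp(sigma*sqrt(dt)) = 1.299045; d = 1/u = 0.769796
p = (exp((r-q)*dt) - d) / (u - d) = 0.463519
Discount per step: exp(-r*dt) = 0.985112
Stock lattice S(k, i) with i counting down-moves:
  k=0: S(0,0) = 0.9600
  k=1: S(1,0) = 1.2471; S(1,1) = 0.7390
  k=2: S(2,0) = 1.6200; S(2,1) = 0.9600; S(2,2) = 0.5689
  k=3: S(3,0) = 2.1045; S(3,1) = 1.2471; S(3,2) = 0.7390; S(3,3) = 0.4379
  k=4: S(4,0) = 2.7338; S(4,1) = 1.6200; S(4,2) = 0.9600; S(4,3) = 0.5689; S(4,4) = 0.3371
Terminal payoffs V(N, i) = max(K - S_T, 0):
  V(4,0) = 0.000000; V(4,1) = 0.000000; V(4,2) = 0.050000; V(4,3) = 0.441117; V(4,4) = 0.672888
Backward induction: V(k, i) = exp(-r*dt) * [p * V(k+1, i) + (1-p) * V(k+1, i+1)]; then take max(V_cont, immediate exercise) for American.
  V(3,0) = exp(-r*dt) * [p*0.000000 + (1-p)*0.000000] = 0.000000; exercise = 0.000000; V(3,0) = max -> 0.000000
  V(3,1) = exp(-r*dt) * [p*0.000000 + (1-p)*0.050000] = 0.026425; exercise = 0.000000; V(3,1) = max -> 0.026425
  V(3,2) = exp(-r*dt) * [p*0.050000 + (1-p)*0.441117] = 0.255959; exercise = 0.270996; V(3,2) = max -> 0.270996
  V(3,3) = exp(-r*dt) * [p*0.441117 + (1-p)*0.672888] = 0.557039; exercise = 0.572076; V(3,3) = max -> 0.572076
  V(2,0) = exp(-r*dt) * [p*0.000000 + (1-p)*0.026425] = 0.013965; exercise = 0.000000; V(2,0) = max -> 0.013965
  V(2,1) = exp(-r*dt) * [p*0.026425 + (1-p)*0.270996] = 0.155286; exercise = 0.050000; V(2,1) = max -> 0.155286
  V(2,2) = exp(-r*dt) * [p*0.270996 + (1-p)*0.572076] = 0.426080; exercise = 0.441117; V(2,2) = max -> 0.441117
  V(1,0) = exp(-r*dt) * [p*0.013965 + (1-p)*0.155286] = 0.088444; exercise = 0.000000; V(1,0) = max -> 0.088444
  V(1,1) = exp(-r*dt) * [p*0.155286 + (1-p)*0.441117] = 0.304034; exercise = 0.270996; V(1,1) = max -> 0.304034
  V(0,0) = exp(-r*dt) * [p*0.088444 + (1-p)*0.304034] = 0.201065; exercise = 0.050000; V(0,0) = max -> 0.201065


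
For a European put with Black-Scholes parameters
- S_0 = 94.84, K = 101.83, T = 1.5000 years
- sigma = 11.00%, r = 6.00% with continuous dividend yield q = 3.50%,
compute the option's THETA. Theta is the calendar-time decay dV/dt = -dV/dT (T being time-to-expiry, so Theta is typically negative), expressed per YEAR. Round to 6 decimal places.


Answer: Theta = 0.098106

Derivation:
d1 = -0.1821417932; d2 = -0.3168637291
phi(d1) = 0.3923792825; exp(-qT) = 0.9488543211; exp(-rT) = 0.9139311853
Theta = -S*exp(-qT)*phi(d1)*sigma/(2*sqrt(T)) + r*K*exp(-rT)*N(-d2) - q*S*exp(-qT)*N(-d1)
N(-d1) = 0.5722642745; N(-d2) = 0.6243264976; sqrt(T) = 1.2247448714
Term 1 = -94.8400 * 0.9488543211 * 0.3923792825 * 0.1100 / (2 * 1.2247448714) = -1.5856751263
Term 2 = 0.0600 * 101.8300 * 0.9139311853 * 0.6243264976 = 3.4861996777
Term 3 = -0.0350 * 94.8400 * 0.9488543211 * 0.5722642745 = -1.8024190292
Theta = -1.5856751263 + (3.4861996777) + (-1.8024190292) = 0.098106


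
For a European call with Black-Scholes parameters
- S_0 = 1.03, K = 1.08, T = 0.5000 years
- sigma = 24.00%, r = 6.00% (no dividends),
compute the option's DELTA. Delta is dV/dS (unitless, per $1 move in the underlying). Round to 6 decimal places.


d1 = -0.0176908623; d2 = -0.1873964898
phi(d1) = 0.3988798575; exp(-qT) = 1.0000000000; exp(-rT) = 0.9704455335
N(d1) = 0.4929427352
Delta = exp(-qT) * N(d1) = 1.0000000000 * 0.4929427352 = 0.492943

Answer: Delta = 0.492943


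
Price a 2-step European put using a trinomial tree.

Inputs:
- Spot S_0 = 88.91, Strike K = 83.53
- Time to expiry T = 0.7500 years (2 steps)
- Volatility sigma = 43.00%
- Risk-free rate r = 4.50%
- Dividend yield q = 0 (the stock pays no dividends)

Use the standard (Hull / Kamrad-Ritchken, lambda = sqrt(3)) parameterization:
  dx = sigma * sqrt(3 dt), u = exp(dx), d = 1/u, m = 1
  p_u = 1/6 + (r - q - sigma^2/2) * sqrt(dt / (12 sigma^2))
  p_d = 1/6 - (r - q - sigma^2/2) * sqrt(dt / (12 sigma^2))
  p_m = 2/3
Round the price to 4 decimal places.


dt = T/N = 0.375000; dx = sigma*sqrt(3*dt) = 0.456084
u = exp(dx) = 1.577883; d = 1/u = 0.633761
p_u = 0.147160, p_m = 0.666667, p_d = 0.186174
Discount per step: exp(-r*dt) = 0.983267
Stock lattice S(k, j) with j the centered position index:
  k=0: S(0,+0) = 88.9100
  k=1: S(1,-1) = 56.3477; S(1,+0) = 88.9100; S(1,+1) = 140.2895
  k=2: S(2,-2) = 35.7109; S(2,-1) = 56.3477; S(2,+0) = 88.9100; S(2,+1) = 140.2895; S(2,+2) = 221.3605
Terminal payoffs V(N, j) = max(K - S_T, 0):
  V(2,-2) = 47.819067; V(2,-1) = 27.182338; V(2,+0) = 0.000000; V(2,+1) = 0.000000; V(2,+2) = 0.000000
Backward induction: V(k, j) = exp(-r*dt) * [p_u * V(k+1, j+1) + p_m * V(k+1, j) + p_d * V(k+1, j-1)]
  V(1,-1) = exp(-r*dt) * [p_u*0.000000 + p_m*27.182338 + p_d*47.819067] = 26.572007
  V(1,+0) = exp(-r*dt) * [p_u*0.000000 + p_m*0.000000 + p_d*27.182338] = 4.975957
  V(1,+1) = exp(-r*dt) * [p_u*0.000000 + p_m*0.000000 + p_d*0.000000] = 0.000000
  V(0,+0) = exp(-r*dt) * [p_u*0.000000 + p_m*4.975957 + p_d*26.572007] = 8.126025

Answer: Price = V(0,0) = 8.1260


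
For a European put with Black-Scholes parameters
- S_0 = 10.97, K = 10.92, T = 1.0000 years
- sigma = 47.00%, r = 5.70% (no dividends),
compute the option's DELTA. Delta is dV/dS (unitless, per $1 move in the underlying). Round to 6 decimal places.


d1 = 0.3659963914; d2 = -0.1040036086
phi(d1) = 0.3730976070; exp(-qT) = 1.0000000000; exp(-rT) = 0.9445940694
N(-d1) = 0.3571838841
Delta = -exp(-qT) * N(-d1) = -1.0000000000 * 0.3571838841 = -0.357184

Answer: Delta = -0.357184


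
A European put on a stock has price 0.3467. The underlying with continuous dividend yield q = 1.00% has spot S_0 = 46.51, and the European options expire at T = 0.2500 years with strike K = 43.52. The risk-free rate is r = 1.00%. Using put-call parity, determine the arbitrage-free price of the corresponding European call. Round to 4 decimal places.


Answer: Call price = 3.3292

Derivation:
Put-call parity: C - P = S_0 * exp(-qT) - K * exp(-rT).
S_0 * exp(-qT) = 46.5100 * 0.99750312 = 46.39387022
K * exp(-rT) = 43.5200 * 0.99750312 = 43.41133589
C = P + S*exp(-qT) - K*exp(-rT)
C = 0.3467 + 46.39387022 - 43.41133589 = 3.3292


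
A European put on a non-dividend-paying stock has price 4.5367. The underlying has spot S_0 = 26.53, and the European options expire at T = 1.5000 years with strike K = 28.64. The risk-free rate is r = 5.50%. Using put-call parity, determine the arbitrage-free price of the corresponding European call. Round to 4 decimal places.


Answer: Call price = 4.6947

Derivation:
Put-call parity: C - P = S_0 * exp(-qT) - K * exp(-rT).
S_0 * exp(-qT) = 26.5300 * 1.00000000 = 26.53000000
K * exp(-rT) = 28.6400 * 0.92081144 = 26.37203958
C = P + S*exp(-qT) - K*exp(-rT)
C = 4.5367 + 26.53000000 - 26.37203958 = 4.6947


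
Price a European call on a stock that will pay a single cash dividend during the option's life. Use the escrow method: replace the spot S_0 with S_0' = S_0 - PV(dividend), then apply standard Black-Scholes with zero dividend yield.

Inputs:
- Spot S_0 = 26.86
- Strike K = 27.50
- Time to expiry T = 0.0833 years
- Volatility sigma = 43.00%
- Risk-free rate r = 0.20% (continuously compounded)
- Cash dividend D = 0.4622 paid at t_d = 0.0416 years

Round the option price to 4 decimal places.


Answer: Price = 0.8556

Derivation:
PV(D) = D * exp(-r * t_d) = 0.4622 * 0.99991680 = 0.46216155
S_0' = S_0 - PV(D) = 26.8600 - 0.46216155 = 26.39783845
d1 = (ln(S_0'/K) + (r + sigma^2/2)*T) / (sigma*sqrt(T)) = -0.26619445
d2 = d1 - sigma*sqrt(T) = -0.39029993
exp(-rT) = 0.99983341
N(d1) = 0.39504473; N(d2) = 0.34815739
C = S_0' * N(d1) - K * exp(-rT) * N(d2) = 26.39783845 * 0.39504473 - 27.5000 * 0.99983341 * 0.34815739 = 0.8556


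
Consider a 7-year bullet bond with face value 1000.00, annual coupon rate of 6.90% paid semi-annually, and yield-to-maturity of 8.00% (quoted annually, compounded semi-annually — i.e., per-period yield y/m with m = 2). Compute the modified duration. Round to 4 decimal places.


Answer: Modified duration = 5.4037

Derivation:
Coupon per period c = face * coupon_rate / m = 34.500000
Periods per year m = 2; per-period yield y/m = 0.040000
Number of cashflows N = 14
Cashflows (t years, CF_t, discount factor 1/(1+y/m)^(m*t), PV):
  t = 0.5000: CF_t = 34.500000, DF = 0.961538, PV = 33.173077
  t = 1.0000: CF_t = 34.500000, DF = 0.924556, PV = 31.897189
  t = 1.5000: CF_t = 34.500000, DF = 0.888996, PV = 30.670374
  t = 2.0000: CF_t = 34.500000, DF = 0.854804, PV = 29.490745
  t = 2.5000: CF_t = 34.500000, DF = 0.821927, PV = 28.356485
  t = 3.0000: CF_t = 34.500000, DF = 0.790315, PV = 27.265851
  t = 3.5000: CF_t = 34.500000, DF = 0.759918, PV = 26.217165
  t = 4.0000: CF_t = 34.500000, DF = 0.730690, PV = 25.208812
  t = 4.5000: CF_t = 34.500000, DF = 0.702587, PV = 24.239242
  t = 5.0000: CF_t = 34.500000, DF = 0.675564, PV = 23.306964
  t = 5.5000: CF_t = 34.500000, DF = 0.649581, PV = 22.410542
  t = 6.0000: CF_t = 34.500000, DF = 0.624597, PV = 21.548598
  t = 6.5000: CF_t = 34.500000, DF = 0.600574, PV = 20.719806
  t = 7.0000: CF_t = 1034.500000, DF = 0.577475, PV = 597.397973
Price P = sum_t PV_t = 941.902824
First compute Macaulay numerator sum_t t * PV_t:
  t * PV_t at t = 0.5000: 16.586538
  t * PV_t at t = 1.0000: 31.897189
  t * PV_t at t = 1.5000: 46.005562
  t * PV_t at t = 2.0000: 58.981489
  t * PV_t at t = 2.5000: 70.891213
  t * PV_t at t = 3.0000: 81.797553
  t * PV_t at t = 3.5000: 91.760076
  t * PV_t at t = 4.0000: 100.835248
  t * PV_t at t = 4.5000: 109.076591
  t * PV_t at t = 5.0000: 116.534819
  t * PV_t at t = 5.5000: 123.257982
  t * PV_t at t = 6.0000: 129.291589
  t * PV_t at t = 6.5000: 134.678739
  t * PV_t at t = 7.0000: 4181.785812
Macaulay duration D = 5293.380401 / 941.902824 = 5.619880
Modified duration = D / (1 + y/m) = 5.619880 / (1 + 0.040000) = 5.403730


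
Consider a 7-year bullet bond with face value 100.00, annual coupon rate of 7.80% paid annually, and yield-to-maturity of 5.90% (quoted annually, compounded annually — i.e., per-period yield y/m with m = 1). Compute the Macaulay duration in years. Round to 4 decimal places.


Coupon per period c = face * coupon_rate / m = 7.800000
Periods per year m = 1; per-period yield y/m = 0.059000
Number of cashflows N = 7
Cashflows (t years, CF_t, discount factor 1/(1+y/m)^(m*t), PV):
  t = 1.0000: CF_t = 7.800000, DF = 0.944287, PV = 7.365439
  t = 2.0000: CF_t = 7.800000, DF = 0.891678, PV = 6.955089
  t = 3.0000: CF_t = 7.800000, DF = 0.842000, PV = 6.567600
  t = 4.0000: CF_t = 7.800000, DF = 0.795090, PV = 6.201700
  t = 5.0000: CF_t = 7.800000, DF = 0.750793, PV = 5.856185
  t = 6.0000: CF_t = 7.800000, DF = 0.708964, PV = 5.529920
  t = 7.0000: CF_t = 107.800000, DF = 0.669466, PV = 72.168394
Price P = sum_t PV_t = 110.644327
Macaulay numerator sum_t t * PV_t:
  t * PV_t at t = 1.0000: 7.365439
  t * PV_t at t = 2.0000: 13.910178
  t * PV_t at t = 3.0000: 19.702801
  t * PV_t at t = 4.0000: 24.806800
  t * PV_t at t = 5.0000: 29.280926
  t * PV_t at t = 6.0000: 33.179520
  t * PV_t at t = 7.0000: 505.178757
Macaulay duration D = (sum_t t * PV_t) / P = 633.424421 / 110.644327 = 5.724870

Answer: Macaulay duration = 5.7249 years


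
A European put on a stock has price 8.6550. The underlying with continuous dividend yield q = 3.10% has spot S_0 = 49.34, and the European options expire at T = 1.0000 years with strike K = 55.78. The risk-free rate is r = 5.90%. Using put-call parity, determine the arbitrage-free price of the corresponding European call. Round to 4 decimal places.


Put-call parity: C - P = S_0 * exp(-qT) - K * exp(-rT).
S_0 * exp(-qT) = 49.3400 * 0.96947557 = 47.83392478
K * exp(-rT) = 55.7800 * 0.94270677 = 52.58418358
C = P + S*exp(-qT) - K*exp(-rT)
C = 8.6550 + 47.83392478 - 52.58418358 = 3.9047

Answer: Call price = 3.9047


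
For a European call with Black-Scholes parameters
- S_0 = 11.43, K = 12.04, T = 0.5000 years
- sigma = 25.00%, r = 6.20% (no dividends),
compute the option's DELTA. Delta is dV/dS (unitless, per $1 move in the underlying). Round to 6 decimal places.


Answer: Delta = 0.487888

Derivation:
d1 = -0.0303657791; d2 = -0.2071424744
phi(d1) = 0.3987583943; exp(-qT) = 1.0000000000; exp(-rT) = 0.9694755731
N(d1) = 0.4878876683
Delta = exp(-qT) * N(d1) = 1.0000000000 * 0.4878876683 = 0.487888


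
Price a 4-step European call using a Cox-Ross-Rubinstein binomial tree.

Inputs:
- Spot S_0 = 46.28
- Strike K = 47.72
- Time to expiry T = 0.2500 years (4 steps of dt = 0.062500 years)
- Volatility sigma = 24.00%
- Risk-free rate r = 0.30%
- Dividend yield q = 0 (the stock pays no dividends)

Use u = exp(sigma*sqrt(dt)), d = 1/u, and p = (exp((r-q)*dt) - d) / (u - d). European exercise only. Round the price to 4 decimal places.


Answer: Price = V(0,0) = 1.6769

Derivation:
dt = T/N = 0.062500
u = exp(sigma*sqrt(dt)) = 1.061837; d = 1/u = 0.941765
p = (exp((r-q)*dt) - d) / (u - d) = 0.486566
Discount per step: exp(-r*dt) = 0.999813
Stock lattice S(k, i) with i counting down-moves:
  k=0: S(0,0) = 46.2800
  k=1: S(1,0) = 49.1418; S(1,1) = 43.5849
  k=2: S(2,0) = 52.1806; S(2,1) = 46.2800; S(2,2) = 41.0467
  k=3: S(3,0) = 55.4072; S(3,1) = 49.1418; S(3,2) = 43.5849; S(3,3) = 38.6563
  k=4: S(4,0) = 58.8334; S(4,1) = 52.1806; S(4,2) = 46.2800; S(4,3) = 41.0467; S(4,4) = 36.4051
Terminal payoffs V(N, i) = max(S_T - K, 0):
  V(4,0) = 11.113411; V(4,1) = 4.460554; V(4,2) = 0.000000; V(4,3) = 0.000000; V(4,4) = 0.000000
Backward induction: V(k, i) = exp(-r*dt) * [p * V(k+1, i) + (1-p) * V(k+1, i+1)].
  V(3,0) = exp(-r*dt) * [p*11.113411 + (1-p)*4.460554] = 7.696166
  V(3,1) = exp(-r*dt) * [p*4.460554 + (1-p)*0.000000] = 2.169948
  V(3,2) = exp(-r*dt) * [p*0.000000 + (1-p)*0.000000] = 0.000000
  V(3,3) = exp(-r*dt) * [p*0.000000 + (1-p)*0.000000] = 0.000000
  V(2,0) = exp(-r*dt) * [p*7.696166 + (1-p)*2.169948] = 4.857908
  V(2,1) = exp(-r*dt) * [p*2.169948 + (1-p)*0.000000] = 1.055625
  V(2,2) = exp(-r*dt) * [p*0.000000 + (1-p)*0.000000] = 0.000000
  V(1,0) = exp(-r*dt) * [p*4.857908 + (1-p)*1.055625] = 2.905143
  V(1,1) = exp(-r*dt) * [p*1.055625 + (1-p)*0.000000] = 0.513535
  V(0,0) = exp(-r*dt) * [p*2.905143 + (1-p)*0.513535] = 1.676896


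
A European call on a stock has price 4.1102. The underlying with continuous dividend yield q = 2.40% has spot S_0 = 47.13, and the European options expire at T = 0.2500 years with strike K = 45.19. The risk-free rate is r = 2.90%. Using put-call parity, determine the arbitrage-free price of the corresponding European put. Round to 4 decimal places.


Answer: Put price = 2.1257

Derivation:
Put-call parity: C - P = S_0 * exp(-qT) - K * exp(-rT).
S_0 * exp(-qT) = 47.1300 * 0.99401796 = 46.84806665
K * exp(-rT) = 45.1900 * 0.99277622 = 44.86355728
P = C - S*exp(-qT) + K*exp(-rT)
P = 4.1102 - 46.84806665 + 44.86355728 = 2.1257


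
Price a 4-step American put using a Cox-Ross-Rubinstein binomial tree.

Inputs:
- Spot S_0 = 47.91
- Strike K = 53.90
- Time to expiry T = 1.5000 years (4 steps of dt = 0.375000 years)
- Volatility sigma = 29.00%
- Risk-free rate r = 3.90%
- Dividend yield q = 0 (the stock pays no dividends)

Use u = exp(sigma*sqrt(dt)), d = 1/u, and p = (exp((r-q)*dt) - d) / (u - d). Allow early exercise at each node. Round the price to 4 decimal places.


Answer: Price = V(0,0) = 9.3690

Derivation:
dt = T/N = 0.375000
u = exp(sigma*sqrt(dt)) = 1.194333; d = 1/u = 0.837287
p = (exp((r-q)*dt) - d) / (u - d) = 0.496981
Discount per step: exp(-r*dt) = 0.985481
Stock lattice S(k, i) with i counting down-moves:
  k=0: S(0,0) = 47.9100
  k=1: S(1,0) = 57.2205; S(1,1) = 40.1144
  k=2: S(2,0) = 68.3403; S(2,1) = 47.9100; S(2,2) = 33.5873
  k=3: S(3,0) = 81.6211; S(3,1) = 57.2205; S(3,2) = 40.1144; S(3,3) = 28.1222
  k=4: S(4,0) = 97.4828; S(4,1) = 68.3403; S(4,2) = 47.9100; S(4,3) = 33.5873; S(4,4) = 23.5464
Terminal payoffs V(N, i) = max(K - S_T, 0):
  V(4,0) = 0.000000; V(4,1) = 0.000000; V(4,2) = 5.990000; V(4,3) = 20.312693; V(4,4) = 30.353617
Backward induction: V(k, i) = exp(-r*dt) * [p * V(k+1, i) + (1-p) * V(k+1, i+1)]; then take max(V_cont, immediate exercise) for American.
  V(3,0) = exp(-r*dt) * [p*0.000000 + (1-p)*0.000000] = 0.000000; exercise = 0.000000; V(3,0) = max -> 0.000000
  V(3,1) = exp(-r*dt) * [p*0.000000 + (1-p)*5.990000] = 2.969336; exercise = 0.000000; V(3,1) = max -> 2.969336
  V(3,2) = exp(-r*dt) * [p*5.990000 + (1-p)*20.312693] = 13.003014; exercise = 13.785565; V(3,2) = max -> 13.785565
  V(3,3) = exp(-r*dt) * [p*20.312693 + (1-p)*30.353617] = 24.995223; exercise = 25.777774; V(3,3) = max -> 25.777774
  V(2,0) = exp(-r*dt) * [p*0.000000 + (1-p)*2.969336] = 1.471946; exercise = 0.000000; V(2,0) = max -> 1.471946
  V(2,1) = exp(-r*dt) * [p*2.969336 + (1-p)*13.785565] = 8.287997; exercise = 5.990000; V(2,1) = max -> 8.287997
  V(2,2) = exp(-r*dt) * [p*13.785565 + (1-p)*25.777774] = 19.530142; exercise = 20.312693; V(2,2) = max -> 20.312693
  V(1,0) = exp(-r*dt) * [p*1.471946 + (1-p)*8.287997] = 4.829397; exercise = 0.000000; V(1,0) = max -> 4.829397
  V(1,1) = exp(-r*dt) * [p*8.287997 + (1-p)*20.312693] = 14.128495; exercise = 13.785565; V(1,1) = max -> 14.128495
  V(0,0) = exp(-r*dt) * [p*4.829397 + (1-p)*14.128495] = 9.368988; exercise = 5.990000; V(0,0) = max -> 9.368988


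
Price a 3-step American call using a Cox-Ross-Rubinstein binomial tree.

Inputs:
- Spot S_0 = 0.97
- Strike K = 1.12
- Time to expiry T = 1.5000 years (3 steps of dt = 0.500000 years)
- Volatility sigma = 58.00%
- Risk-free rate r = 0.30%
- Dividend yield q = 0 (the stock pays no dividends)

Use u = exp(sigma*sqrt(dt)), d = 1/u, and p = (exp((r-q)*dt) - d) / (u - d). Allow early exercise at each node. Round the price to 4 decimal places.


Answer: Price = V(0,0) = 0.2391

Derivation:
dt = T/N = 0.500000
u = exp(sigma*sqrt(dt)) = 1.507002; d = 1/u = 0.663569
p = (exp((r-q)*dt) - d) / (u - d) = 0.400663
Discount per step: exp(-r*dt) = 0.998501
Stock lattice S(k, i) with i counting down-moves:
  k=0: S(0,0) = 0.9700
  k=1: S(1,0) = 1.4618; S(1,1) = 0.6437
  k=2: S(2,0) = 2.2029; S(2,1) = 0.9700; S(2,2) = 0.4271
  k=3: S(3,0) = 3.3198; S(3,1) = 1.4618; S(3,2) = 0.6437; S(3,3) = 0.2834
Terminal payoffs V(N, i) = max(S_T - K, 0):
  V(3,0) = 2.199807; V(3,1) = 0.341791; V(3,2) = 0.000000; V(3,3) = 0.000000
Backward induction: V(k, i) = exp(-r*dt) * [p * V(k+1, i) + (1-p) * V(k+1, i+1)]; then take max(V_cont, immediate exercise) for American.
  V(2,0) = exp(-r*dt) * [p*2.199807 + (1-p)*0.341791] = 1.084601; exercise = 1.082922; V(2,0) = max -> 1.084601
  V(2,1) = exp(-r*dt) * [p*0.341791 + (1-p)*0.000000] = 0.136738; exercise = 0.000000; V(2,1) = max -> 0.136738
  V(2,2) = exp(-r*dt) * [p*0.000000 + (1-p)*0.000000] = 0.000000; exercise = 0.000000; V(2,2) = max -> 0.000000
  V(1,0) = exp(-r*dt) * [p*1.084601 + (1-p)*0.136738] = 0.515737; exercise = 0.341791; V(1,0) = max -> 0.515737
  V(1,1) = exp(-r*dt) * [p*0.136738 + (1-p)*0.000000] = 0.054704; exercise = 0.000000; V(1,1) = max -> 0.054704
  V(0,0) = exp(-r*dt) * [p*0.515737 + (1-p)*0.054704] = 0.239064; exercise = 0.000000; V(0,0) = max -> 0.239064


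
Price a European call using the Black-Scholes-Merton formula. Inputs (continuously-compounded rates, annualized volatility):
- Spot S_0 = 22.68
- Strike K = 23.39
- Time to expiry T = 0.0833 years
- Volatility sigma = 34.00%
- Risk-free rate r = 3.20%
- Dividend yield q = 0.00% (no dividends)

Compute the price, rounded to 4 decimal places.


Answer: Price = 0.6131

Derivation:
d1 = (ln(S/K) + (r - q + 0.5*sigma^2) * T) / (sigma * sqrt(T)) = -0.23789649
d2 = d1 - sigma * sqrt(T) = -0.33602640
exp(-rT) = 0.99733795; exp(-qT) = 1.00000000
C = S_0 * exp(-qT) * N(d1) - K * exp(-rT) * N(d2)
N(d1) = 0.40598069; N(d2) = 0.36842548
C = 22.6800 * 1.00000000 * 0.40598069 - 23.3900 * 0.99733795 * 0.36842548 = 0.6131


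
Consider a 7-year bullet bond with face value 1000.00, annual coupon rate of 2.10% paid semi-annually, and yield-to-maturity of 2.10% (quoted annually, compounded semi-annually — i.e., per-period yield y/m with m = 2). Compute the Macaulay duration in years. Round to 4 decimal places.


Coupon per period c = face * coupon_rate / m = 10.500000
Periods per year m = 2; per-period yield y/m = 0.010500
Number of cashflows N = 14
Cashflows (t years, CF_t, discount factor 1/(1+y/m)^(m*t), PV):
  t = 0.5000: CF_t = 10.500000, DF = 0.989609, PV = 10.390896
  t = 1.0000: CF_t = 10.500000, DF = 0.979326, PV = 10.282925
  t = 1.5000: CF_t = 10.500000, DF = 0.969150, PV = 10.176076
  t = 2.0000: CF_t = 10.500000, DF = 0.959080, PV = 10.070338
  t = 2.5000: CF_t = 10.500000, DF = 0.949114, PV = 9.965698
  t = 3.0000: CF_t = 10.500000, DF = 0.939252, PV = 9.862145
  t = 3.5000: CF_t = 10.500000, DF = 0.929492, PV = 9.759669
  t = 4.0000: CF_t = 10.500000, DF = 0.919834, PV = 9.658257
  t = 4.5000: CF_t = 10.500000, DF = 0.910276, PV = 9.557899
  t = 5.0000: CF_t = 10.500000, DF = 0.900818, PV = 9.458584
  t = 5.5000: CF_t = 10.500000, DF = 0.891457, PV = 9.360301
  t = 6.0000: CF_t = 10.500000, DF = 0.882194, PV = 9.263039
  t = 6.5000: CF_t = 10.500000, DF = 0.873027, PV = 9.166788
  t = 7.0000: CF_t = 1010.500000, DF = 0.863956, PV = 873.027387
Price P = sum_t PV_t = 1000.000000
Macaulay numerator sum_t t * PV_t:
  t * PV_t at t = 0.5000: 5.195448
  t * PV_t at t = 1.0000: 10.282925
  t * PV_t at t = 1.5000: 15.264114
  t * PV_t at t = 2.0000: 20.140675
  t * PV_t at t = 2.5000: 24.914244
  t * PV_t at t = 3.0000: 29.586436
  t * PV_t at t = 3.5000: 34.158840
  t * PV_t at t = 4.0000: 38.633028
  t * PV_t at t = 4.5000: 43.010546
  t * PV_t at t = 5.0000: 47.292920
  t * PV_t at t = 5.5000: 51.481654
  t * PV_t at t = 6.0000: 55.578233
  t * PV_t at t = 6.5000: 59.584119
  t * PV_t at t = 7.0000: 6111.191711
Macaulay duration D = (sum_t t * PV_t) / P = 6546.314892 / 1000.000000 = 6.546315

Answer: Macaulay duration = 6.5463 years
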